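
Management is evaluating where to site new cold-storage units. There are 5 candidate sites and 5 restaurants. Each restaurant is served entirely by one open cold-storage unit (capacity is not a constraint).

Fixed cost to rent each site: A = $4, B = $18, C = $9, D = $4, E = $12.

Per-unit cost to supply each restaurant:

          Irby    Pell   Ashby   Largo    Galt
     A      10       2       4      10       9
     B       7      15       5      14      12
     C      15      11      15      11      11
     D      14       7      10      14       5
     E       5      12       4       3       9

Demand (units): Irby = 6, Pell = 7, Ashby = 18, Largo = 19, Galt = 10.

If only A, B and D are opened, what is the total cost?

Total cost: 394

Each restaurant is assigned to its cheapest site among the open ones.
{A, B, D}: Irby→B 7·6=42, Pell→A 2·7=14, Ashby→A 4·18=72, Largo→A 10·19=190, Galt→D 5·10=50. Service 368; fixed 26; total 394.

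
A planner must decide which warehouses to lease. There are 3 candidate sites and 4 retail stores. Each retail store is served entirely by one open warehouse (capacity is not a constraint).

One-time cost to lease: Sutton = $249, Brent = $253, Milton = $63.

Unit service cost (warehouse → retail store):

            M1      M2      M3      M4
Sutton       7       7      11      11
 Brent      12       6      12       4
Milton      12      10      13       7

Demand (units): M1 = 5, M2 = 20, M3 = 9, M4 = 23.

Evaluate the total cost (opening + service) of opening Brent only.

Total cost: 633

Each retail store is assigned to its cheapest site among the open ones.
{Brent}: M1→Brent 12·5=60, M2→Brent 6·20=120, M3→Brent 12·9=108, M4→Brent 4·23=92. Service 380; fixed 253; total 633.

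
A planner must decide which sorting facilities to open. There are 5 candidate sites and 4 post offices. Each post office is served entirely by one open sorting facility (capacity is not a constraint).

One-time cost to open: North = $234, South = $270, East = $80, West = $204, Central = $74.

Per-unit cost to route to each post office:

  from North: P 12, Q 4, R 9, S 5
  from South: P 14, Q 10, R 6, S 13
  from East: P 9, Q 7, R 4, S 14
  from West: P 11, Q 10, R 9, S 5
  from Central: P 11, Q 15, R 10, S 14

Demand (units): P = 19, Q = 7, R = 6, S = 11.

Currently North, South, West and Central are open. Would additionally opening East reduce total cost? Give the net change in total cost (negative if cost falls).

No — net change +30 (cost rises by 30).

Current service cost with {North, South, West, Central}: 328.
Adding East: each post office re-picks its cheapest; new service cost 278, saving 50.
Extra fixed cost: 80. Net change = 80 − 50 = 30.
(Totals: 1110 → 1140.)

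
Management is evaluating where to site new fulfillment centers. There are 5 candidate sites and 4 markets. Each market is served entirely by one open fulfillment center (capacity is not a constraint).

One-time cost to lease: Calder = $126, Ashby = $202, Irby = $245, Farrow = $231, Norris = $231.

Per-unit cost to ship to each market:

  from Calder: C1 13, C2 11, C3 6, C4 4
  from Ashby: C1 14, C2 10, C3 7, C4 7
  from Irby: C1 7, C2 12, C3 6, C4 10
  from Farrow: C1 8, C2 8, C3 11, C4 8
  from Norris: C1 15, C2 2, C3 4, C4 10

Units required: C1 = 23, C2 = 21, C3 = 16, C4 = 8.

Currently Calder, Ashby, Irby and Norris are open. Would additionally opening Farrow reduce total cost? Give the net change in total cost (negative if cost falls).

Current service cost with {Calder, Ashby, Irby, Norris}: 299.
Adding Farrow: each market re-picks its cheapest; new service cost 299, saving 0.
Extra fixed cost: 231. Net change = 231 − 0 = 231.
(Totals: 1103 → 1334.)

No — net change +231 (cost rises by 231).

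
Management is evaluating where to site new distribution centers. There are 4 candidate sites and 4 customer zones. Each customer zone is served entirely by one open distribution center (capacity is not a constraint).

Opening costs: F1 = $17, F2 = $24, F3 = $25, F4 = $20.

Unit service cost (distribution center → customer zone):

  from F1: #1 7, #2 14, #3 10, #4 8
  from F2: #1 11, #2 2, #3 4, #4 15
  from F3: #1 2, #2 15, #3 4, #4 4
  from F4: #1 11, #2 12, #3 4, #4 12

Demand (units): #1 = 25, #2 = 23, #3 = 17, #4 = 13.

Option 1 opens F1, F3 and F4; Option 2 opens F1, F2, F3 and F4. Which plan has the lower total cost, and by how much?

Option 2 is cheaper by 206.

Option 1: {F1, F3, F4}: #1→F3 2·25=50, #2→F4 12·23=276, #3→F3 4·17=68, #4→F3 4·13=52. Service 446; fixed 62; total 508.
Option 2: {F1, F2, F3, F4}: #1→F3 2·25=50, #2→F2 2·23=46, #3→F2 4·17=68, #4→F3 4·13=52. Service 216; fixed 86; total 302.
Difference: |508 − 302| = 206.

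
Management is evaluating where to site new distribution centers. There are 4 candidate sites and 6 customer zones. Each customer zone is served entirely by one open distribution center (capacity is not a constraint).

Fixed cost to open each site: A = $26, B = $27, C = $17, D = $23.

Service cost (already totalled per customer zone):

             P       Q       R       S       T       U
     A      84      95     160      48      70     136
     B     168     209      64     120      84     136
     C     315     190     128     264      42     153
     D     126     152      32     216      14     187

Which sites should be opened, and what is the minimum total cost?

For any fixed open set, each customer zone goes to its cheapest open site; total = fixed + service.
{A, D}: P→A 84, Q→A 95, R→D 32, S→A 48, T→D 14, U→A 136. Service 409; fixed 49; total 458.
{A, C, D}: service 409 + fixed 66 = 475
{A, B, D}: P→A 84, Q→A 95, R→D 32, S→A 48, T→D 14, U→A 136. Service 409; fixed 76; total 485.
{A, B, C, D}: service 409 + fixed 93 = 502
No other subset beats 458.

Open A and D; minimum total cost 458.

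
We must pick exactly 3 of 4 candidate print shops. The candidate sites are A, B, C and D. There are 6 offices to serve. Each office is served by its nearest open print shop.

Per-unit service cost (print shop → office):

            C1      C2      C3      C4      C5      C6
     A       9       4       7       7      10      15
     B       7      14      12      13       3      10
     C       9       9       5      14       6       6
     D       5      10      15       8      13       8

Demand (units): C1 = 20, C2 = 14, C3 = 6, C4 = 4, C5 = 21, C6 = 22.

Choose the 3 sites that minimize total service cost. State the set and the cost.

With exactly 3 open, each office uses its cheapest among the chosen.
{A, B, C}: C1→B 7·20=140, C2→A 4·14=56, C3→C 5·6=30, C4→A 7·4=28, C5→B 3·21=63, C6→C 6·22=132. Service cost 449.
{A, B, D}: service cost 465
{A, C, D}: service cost 472
Among all 4 size-3 choices, {A, B, C} is lowest.

Choose A, B and C; total service cost 449.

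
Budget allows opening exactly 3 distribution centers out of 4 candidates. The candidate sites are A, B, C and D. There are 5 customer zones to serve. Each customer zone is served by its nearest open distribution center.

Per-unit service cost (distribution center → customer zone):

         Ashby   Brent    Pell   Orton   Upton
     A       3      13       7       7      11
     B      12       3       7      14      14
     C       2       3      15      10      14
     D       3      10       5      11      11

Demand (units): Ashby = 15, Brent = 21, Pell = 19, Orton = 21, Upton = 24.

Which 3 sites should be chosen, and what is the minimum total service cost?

With exactly 3 open, each customer zone uses its cheapest among the chosen.
{A, C, D}: Ashby→C 2·15=30, Brent→C 3·21=63, Pell→D 5·19=95, Orton→A 7·21=147, Upton→A 11·24=264. Service cost 599.
{A, B, D}: service cost 614
{A, B, C}: service cost 637
Among all 4 size-3 choices, {A, C, D} is lowest.

Choose A, C and D; total service cost 599.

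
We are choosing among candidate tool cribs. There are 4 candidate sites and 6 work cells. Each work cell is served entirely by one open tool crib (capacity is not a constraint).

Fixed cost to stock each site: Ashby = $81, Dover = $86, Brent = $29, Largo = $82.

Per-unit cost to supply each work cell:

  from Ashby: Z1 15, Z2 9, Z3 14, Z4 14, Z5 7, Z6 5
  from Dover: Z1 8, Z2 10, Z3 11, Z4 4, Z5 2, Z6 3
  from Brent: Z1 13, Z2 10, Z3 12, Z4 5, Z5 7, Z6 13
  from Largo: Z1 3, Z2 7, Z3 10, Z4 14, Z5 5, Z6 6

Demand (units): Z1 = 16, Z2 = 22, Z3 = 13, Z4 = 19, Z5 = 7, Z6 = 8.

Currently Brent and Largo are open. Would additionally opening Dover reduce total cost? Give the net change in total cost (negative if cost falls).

Current service cost with {Brent, Largo}: 510.
Adding Dover: each work cell re-picks its cheapest; new service cost 446, saving 64.
Extra fixed cost: 86. Net change = 86 − 64 = 22.
(Totals: 621 → 643.)

No — net change +22 (cost rises by 22).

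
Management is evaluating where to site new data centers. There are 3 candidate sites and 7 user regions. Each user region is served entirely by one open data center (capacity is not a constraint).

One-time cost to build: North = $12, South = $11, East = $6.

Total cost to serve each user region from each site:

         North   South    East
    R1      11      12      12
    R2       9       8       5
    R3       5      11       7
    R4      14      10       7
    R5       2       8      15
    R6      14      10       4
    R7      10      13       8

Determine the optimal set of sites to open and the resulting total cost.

Open North and East; minimum total cost 60.

For any fixed open set, each user region goes to its cheapest open site; total = fixed + service.
{North, East}: R1→North 11, R2→East 5, R3→North 5, R4→East 7, R5→North 2, R6→East 4, R7→East 8. Service 42; fixed 18; total 60.
{East}: service 58 + fixed 6 = 64
{South, East}: R1→South 12, R2→East 5, R3→East 7, R4→East 7, R5→South 8, R6→East 4, R7→East 8. Service 51; fixed 17; total 68.
{North, South, East}: R1→North 11, R2→East 5, R3→North 5, R4→East 7, R5→North 2, R6→East 4, R7→East 8. Service 42; fixed 29; total 71.
No other subset beats 60.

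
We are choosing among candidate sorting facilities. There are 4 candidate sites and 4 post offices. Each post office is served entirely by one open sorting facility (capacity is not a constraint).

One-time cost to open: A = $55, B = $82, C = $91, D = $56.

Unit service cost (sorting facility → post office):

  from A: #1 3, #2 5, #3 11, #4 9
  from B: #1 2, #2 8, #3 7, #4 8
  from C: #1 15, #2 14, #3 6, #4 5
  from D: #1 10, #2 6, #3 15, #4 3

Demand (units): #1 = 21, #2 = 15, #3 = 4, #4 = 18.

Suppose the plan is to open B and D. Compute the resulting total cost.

Each post office is assigned to its cheapest site among the open ones.
{B, D}: #1→B 2·21=42, #2→D 6·15=90, #3→B 7·4=28, #4→D 3·18=54. Service 214; fixed 138; total 352.

Total cost: 352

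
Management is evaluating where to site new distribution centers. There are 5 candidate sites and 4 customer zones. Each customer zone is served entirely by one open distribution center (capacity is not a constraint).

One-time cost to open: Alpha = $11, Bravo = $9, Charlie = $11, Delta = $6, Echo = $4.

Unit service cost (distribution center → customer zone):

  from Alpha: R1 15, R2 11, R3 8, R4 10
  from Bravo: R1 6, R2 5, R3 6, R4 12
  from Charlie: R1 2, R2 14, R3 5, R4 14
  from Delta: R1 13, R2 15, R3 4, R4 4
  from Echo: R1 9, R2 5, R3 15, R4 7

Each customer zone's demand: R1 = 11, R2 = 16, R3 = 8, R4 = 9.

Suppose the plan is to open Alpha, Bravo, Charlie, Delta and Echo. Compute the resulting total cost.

Each customer zone is assigned to its cheapest site among the open ones.
{Alpha, Bravo, Charlie, Delta, Echo}: R1→Charlie 2·11=22, R2→Bravo 5·16=80, R3→Delta 4·8=32, R4→Delta 4·9=36. Service 170; fixed 41; total 211.

Total cost: 211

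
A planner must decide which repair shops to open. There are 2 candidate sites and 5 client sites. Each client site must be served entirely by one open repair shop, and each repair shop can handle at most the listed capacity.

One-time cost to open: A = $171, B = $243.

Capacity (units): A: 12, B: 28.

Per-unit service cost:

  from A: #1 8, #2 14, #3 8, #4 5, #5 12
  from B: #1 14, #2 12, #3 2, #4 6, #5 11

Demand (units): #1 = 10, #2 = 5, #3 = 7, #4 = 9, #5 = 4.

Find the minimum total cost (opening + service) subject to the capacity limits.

Minimum total cost: 666

Open {A, B}: #1→A 8·10=80, #2→B 12·5=60, #3→B 2·7=14, #4→B 6·9=54, #5→B 11·4=44.
Loads: A carries 10/12, B carries 25/28. Service 252; fixed 414; total 666.
Next best feasible plan costs 717.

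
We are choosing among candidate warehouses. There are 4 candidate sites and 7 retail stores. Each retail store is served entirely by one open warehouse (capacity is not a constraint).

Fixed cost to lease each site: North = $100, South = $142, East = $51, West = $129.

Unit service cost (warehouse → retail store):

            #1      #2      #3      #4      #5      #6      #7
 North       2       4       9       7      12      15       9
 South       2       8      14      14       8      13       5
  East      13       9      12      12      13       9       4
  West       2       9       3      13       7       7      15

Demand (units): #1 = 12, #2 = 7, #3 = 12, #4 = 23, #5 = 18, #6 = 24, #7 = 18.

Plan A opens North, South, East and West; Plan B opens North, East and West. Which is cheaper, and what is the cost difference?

Plan B is cheaper by 142.

Plan A: {North, South, East, West}: #1→North 2·12=24, #2→North 4·7=28, #3→West 3·12=36, #4→North 7·23=161, #5→West 7·18=126, #6→West 7·24=168, #7→East 4·18=72. Service 615; fixed 422; total 1037.
Plan B: {North, East, West}: #1→North 2·12=24, #2→North 4·7=28, #3→West 3·12=36, #4→North 7·23=161, #5→West 7·18=126, #6→West 7·24=168, #7→East 4·18=72. Service 615; fixed 280; total 895.
Difference: |1037 − 895| = 142.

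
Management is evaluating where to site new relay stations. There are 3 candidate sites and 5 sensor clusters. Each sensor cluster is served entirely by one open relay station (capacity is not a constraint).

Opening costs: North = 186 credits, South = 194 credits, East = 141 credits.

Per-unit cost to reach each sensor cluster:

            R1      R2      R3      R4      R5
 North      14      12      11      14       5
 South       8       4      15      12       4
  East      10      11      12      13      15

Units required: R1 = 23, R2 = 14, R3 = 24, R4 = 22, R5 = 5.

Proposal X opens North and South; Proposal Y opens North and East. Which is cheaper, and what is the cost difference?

Proposal X is cheaper by 118.

Proposal X: {North, South}: R1→South 8·23=184, R2→South 4·14=56, R3→North 11·24=264, R4→South 12·22=264, R5→South 4·5=20. Service 788; fixed 380; total 1168.
Proposal Y: {North, East}: R1→East 10·23=230, R2→East 11·14=154, R3→North 11·24=264, R4→East 13·22=286, R5→North 5·5=25. Service 959; fixed 327; total 1286.
Difference: |1168 − 1286| = 118.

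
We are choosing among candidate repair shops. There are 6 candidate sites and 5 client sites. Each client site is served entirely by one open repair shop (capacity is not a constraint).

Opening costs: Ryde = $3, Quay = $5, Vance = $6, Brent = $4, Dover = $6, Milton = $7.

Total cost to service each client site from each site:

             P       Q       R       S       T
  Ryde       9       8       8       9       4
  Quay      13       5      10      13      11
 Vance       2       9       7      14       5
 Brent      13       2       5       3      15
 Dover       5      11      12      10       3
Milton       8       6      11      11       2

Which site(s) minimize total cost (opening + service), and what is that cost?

For any fixed open set, each client site goes to its cheapest open site; total = fixed + service.
{Vance, Brent}: P→Vance 2, Q→Brent 2, R→Brent 5, S→Brent 3, T→Vance 5. Service 17; fixed 10; total 27.
{Brent, Dover}: P→Dover 5, Q→Brent 2, R→Brent 5, S→Brent 3, T→Dover 3. Service 18; fixed 10; total 28.
{Ryde, Vance, Brent}: service 16 + fixed 13 = 29
{Ryde, Quay, Vance, Brent, Dover, Milton}: service 14 + fixed 31 = 45
No other subset beats 27.

Open Vance and Brent; minimum total cost 27.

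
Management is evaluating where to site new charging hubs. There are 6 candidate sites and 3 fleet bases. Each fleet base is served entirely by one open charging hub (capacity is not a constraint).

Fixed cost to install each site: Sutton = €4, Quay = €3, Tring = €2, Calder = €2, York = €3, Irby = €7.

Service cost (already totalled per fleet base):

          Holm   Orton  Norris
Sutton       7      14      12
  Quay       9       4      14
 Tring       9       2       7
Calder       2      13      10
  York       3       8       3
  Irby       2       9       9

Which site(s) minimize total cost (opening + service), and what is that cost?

Open Tring and York; minimum total cost 13.

For any fixed open set, each fleet base goes to its cheapest open site; total = fixed + service.
{Tring, York}: Holm→York 3, Orton→Tring 2, Norris→York 3. Service 8; fixed 5; total 13.
{Tring, Calder, York}: service 7 + fixed 7 = 14
{Tring, Calder}: Holm→Calder 2, Orton→Tring 2, Norris→Tring 7. Service 11; fixed 4; total 15.
{Sutton, Quay, Tring, Calder, York, Irby}: service 7 + fixed 21 = 28
No other subset beats 13.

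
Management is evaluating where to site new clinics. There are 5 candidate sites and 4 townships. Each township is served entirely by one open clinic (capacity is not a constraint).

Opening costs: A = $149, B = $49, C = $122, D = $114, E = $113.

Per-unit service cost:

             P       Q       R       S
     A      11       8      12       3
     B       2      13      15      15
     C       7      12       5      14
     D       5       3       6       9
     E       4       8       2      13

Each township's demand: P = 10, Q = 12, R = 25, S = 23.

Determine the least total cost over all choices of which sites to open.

For any fixed open set, each township goes to its cheapest open site; total = fixed + service.
{A, E}: P→E 4·10=40, Q→A 8·12=96, R→E 2·25=50, S→A 3·23=69. Service 255; fixed 262; total 517.
{A, B, E}: service 235 + fixed 311 = 546
{D}: service 443 + fixed 114 = 557
{A, B, C, D, E}: P→B 2·10=20, Q→D 3·12=36, R→E 2·25=50, S→A 3·23=69. Service 175; fixed 547; total 722.
No other subset beats 517.

Minimum total cost: 517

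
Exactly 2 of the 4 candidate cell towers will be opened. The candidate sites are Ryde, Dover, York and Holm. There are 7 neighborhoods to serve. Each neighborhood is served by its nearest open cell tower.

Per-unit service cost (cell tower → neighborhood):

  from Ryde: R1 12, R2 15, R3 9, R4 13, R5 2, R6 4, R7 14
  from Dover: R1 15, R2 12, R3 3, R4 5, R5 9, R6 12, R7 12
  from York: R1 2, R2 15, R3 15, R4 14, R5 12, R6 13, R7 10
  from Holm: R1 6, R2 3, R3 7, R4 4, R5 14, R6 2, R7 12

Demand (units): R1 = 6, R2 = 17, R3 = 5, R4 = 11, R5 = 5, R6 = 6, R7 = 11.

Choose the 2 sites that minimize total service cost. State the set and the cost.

With exactly 2 open, each neighborhood uses its cheapest among the chosen.
{Ryde, Holm}: R1→Holm 6·6=36, R2→Holm 3·17=51, R3→Holm 7·5=35, R4→Holm 4·11=44, R5→Ryde 2·5=10, R6→Holm 2·6=12, R7→Holm 12·11=132. Service cost 320.
{York, Holm}: service cost 324
{Dover, Holm}: service cost 335
Among all 6 size-2 choices, {Ryde, Holm} is lowest.

Choose Ryde and Holm; total service cost 320.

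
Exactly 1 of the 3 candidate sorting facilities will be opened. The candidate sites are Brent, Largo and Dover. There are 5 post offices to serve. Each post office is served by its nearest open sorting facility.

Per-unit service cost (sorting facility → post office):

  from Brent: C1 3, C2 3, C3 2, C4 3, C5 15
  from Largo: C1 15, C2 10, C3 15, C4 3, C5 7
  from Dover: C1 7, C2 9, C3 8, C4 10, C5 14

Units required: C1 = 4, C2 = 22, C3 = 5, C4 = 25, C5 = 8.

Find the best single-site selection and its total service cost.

Choose Brent only; total service cost 283.

With exactly 1 open, each post office uses its cheapest among the chosen.
{Brent}: C1→Brent 3·4=12, C2→Brent 3·22=66, C3→Brent 2·5=10, C4→Brent 3·25=75, C5→Brent 15·8=120. Service cost 283.
{Largo}: service cost 486
{Dover}: service cost 628
Among all 3 size-1 choices, {Brent} is lowest.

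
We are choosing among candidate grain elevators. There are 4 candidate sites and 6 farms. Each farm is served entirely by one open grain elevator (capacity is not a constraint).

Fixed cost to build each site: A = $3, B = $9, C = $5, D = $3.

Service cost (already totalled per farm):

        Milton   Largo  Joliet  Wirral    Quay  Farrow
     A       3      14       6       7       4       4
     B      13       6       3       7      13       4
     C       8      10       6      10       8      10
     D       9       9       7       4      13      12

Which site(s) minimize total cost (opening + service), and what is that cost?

Open A and D; minimum total cost 36.

For any fixed open set, each farm goes to its cheapest open site; total = fixed + service.
{A, D}: Milton→A 3, Largo→D 9, Joliet→A 6, Wirral→D 4, Quay→A 4, Farrow→A 4. Service 30; fixed 6; total 36.
{A, B}: Milton→A 3, Largo→B 6, Joliet→B 3, Wirral→A 7, Quay→A 4, Farrow→A 4. Service 27; fixed 12; total 39.
{A, B, D}: Milton→A 3, Largo→B 6, Joliet→B 3, Wirral→D 4, Quay→A 4, Farrow→A 4. Service 24; fixed 15; total 39.
{A, B, C, D}: Milton→A 3, Largo→B 6, Joliet→B 3, Wirral→D 4, Quay→A 4, Farrow→A 4. Service 24; fixed 20; total 44.
(All 15 nonempty subsets were checked; A and D is lowest.)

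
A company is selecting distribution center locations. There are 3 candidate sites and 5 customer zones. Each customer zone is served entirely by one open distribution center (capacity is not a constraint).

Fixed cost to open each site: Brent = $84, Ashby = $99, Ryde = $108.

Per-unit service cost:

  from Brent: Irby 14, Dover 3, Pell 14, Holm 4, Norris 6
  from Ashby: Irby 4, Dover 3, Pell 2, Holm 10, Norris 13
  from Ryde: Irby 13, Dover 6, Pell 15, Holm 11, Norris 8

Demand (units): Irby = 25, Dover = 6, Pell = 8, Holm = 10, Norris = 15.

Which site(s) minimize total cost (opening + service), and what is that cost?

Open Brent and Ashby; minimum total cost 447.

For any fixed open set, each customer zone goes to its cheapest open site; total = fixed + service.
{Brent, Ashby}: Irby→Ashby 4·25=100, Dover→Brent 3·6=18, Pell→Ashby 2·8=16, Holm→Brent 4·10=40, Norris→Brent 6·15=90. Service 264; fixed 183; total 447.
{Ashby}: service 429 + fixed 99 = 528
{Brent, Ashby, Ryde}: Irby→Ashby 4·25=100, Dover→Brent 3·6=18, Pell→Ashby 2·8=16, Holm→Brent 4·10=40, Norris→Brent 6·15=90. Service 264; fixed 291; total 555.
{Brent}: service 610 + fixed 84 = 694
No other subset beats 447.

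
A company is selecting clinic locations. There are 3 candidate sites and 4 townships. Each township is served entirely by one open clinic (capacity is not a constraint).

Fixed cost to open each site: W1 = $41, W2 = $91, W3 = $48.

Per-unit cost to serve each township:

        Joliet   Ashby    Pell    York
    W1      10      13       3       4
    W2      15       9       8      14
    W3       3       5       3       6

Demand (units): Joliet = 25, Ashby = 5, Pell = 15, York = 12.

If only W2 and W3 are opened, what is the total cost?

Total cost: 356

Each township is assigned to its cheapest site among the open ones.
{W2, W3}: Joliet→W3 3·25=75, Ashby→W3 5·5=25, Pell→W3 3·15=45, York→W3 6·12=72. Service 217; fixed 139; total 356.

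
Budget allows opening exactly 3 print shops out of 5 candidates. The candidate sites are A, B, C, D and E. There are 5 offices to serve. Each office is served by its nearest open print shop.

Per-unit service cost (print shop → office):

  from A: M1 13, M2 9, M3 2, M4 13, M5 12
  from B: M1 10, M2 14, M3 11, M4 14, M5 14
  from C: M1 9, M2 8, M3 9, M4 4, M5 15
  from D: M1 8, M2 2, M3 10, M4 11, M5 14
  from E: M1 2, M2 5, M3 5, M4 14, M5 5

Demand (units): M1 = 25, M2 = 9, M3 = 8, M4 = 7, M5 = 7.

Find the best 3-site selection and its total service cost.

Choose C, D and E; total service cost 171.

With exactly 3 open, each office uses its cheapest among the chosen.
{C, D, E}: M1→E 2·25=50, M2→D 2·9=18, M3→E 5·8=40, M4→C 4·7=28, M5→E 5·7=35. Service cost 171.
{A, C, E}: service cost 174
{A, D, E}: service cost 196
Among all 10 size-3 choices, {C, D, E} is lowest.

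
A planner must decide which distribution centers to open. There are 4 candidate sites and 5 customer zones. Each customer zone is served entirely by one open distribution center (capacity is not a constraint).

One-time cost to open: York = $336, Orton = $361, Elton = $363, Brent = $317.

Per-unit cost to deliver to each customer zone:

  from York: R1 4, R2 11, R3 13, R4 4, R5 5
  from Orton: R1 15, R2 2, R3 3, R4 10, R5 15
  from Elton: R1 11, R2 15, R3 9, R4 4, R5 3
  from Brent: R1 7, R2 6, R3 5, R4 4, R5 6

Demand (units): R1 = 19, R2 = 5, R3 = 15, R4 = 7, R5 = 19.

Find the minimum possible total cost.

Minimum total cost: 697

For any fixed open set, each customer zone goes to its cheapest open site; total = fixed + service.
{Brent}: R1→Brent 7·19=133, R2→Brent 6·5=30, R3→Brent 5·15=75, R4→Brent 4·7=28, R5→Brent 6·19=114. Service 380; fixed 317; total 697.
{York}: R1→York 4·19=76, R2→York 11·5=55, R3→York 13·15=195, R4→York 4·7=28, R5→York 5·19=95. Service 449; fixed 336; total 785.
{Elton}: R1→Elton 11·19=209, R2→Elton 15·5=75, R3→Elton 9·15=135, R4→Elton 4·7=28, R5→Elton 3·19=57. Service 504; fixed 363; total 867.
{York, Orton, Elton, Brent}: service 216 + fixed 1377 = 1593
(All 15 nonempty subsets were checked; Brent only is lowest.)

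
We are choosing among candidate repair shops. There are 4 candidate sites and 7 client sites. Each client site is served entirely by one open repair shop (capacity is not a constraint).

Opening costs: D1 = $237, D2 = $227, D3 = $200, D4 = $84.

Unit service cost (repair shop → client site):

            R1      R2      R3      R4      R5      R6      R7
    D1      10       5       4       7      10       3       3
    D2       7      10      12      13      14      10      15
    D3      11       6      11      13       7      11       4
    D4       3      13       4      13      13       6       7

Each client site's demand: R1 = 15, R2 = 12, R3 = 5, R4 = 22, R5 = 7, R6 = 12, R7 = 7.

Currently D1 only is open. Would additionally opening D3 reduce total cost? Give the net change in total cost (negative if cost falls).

No — net change +179 (cost rises by 179).

Current service cost with {D1}: 511.
Adding D3: each client site re-picks its cheapest; new service cost 490, saving 21.
Extra fixed cost: 200. Net change = 200 − 21 = 179.
(Totals: 748 → 927.)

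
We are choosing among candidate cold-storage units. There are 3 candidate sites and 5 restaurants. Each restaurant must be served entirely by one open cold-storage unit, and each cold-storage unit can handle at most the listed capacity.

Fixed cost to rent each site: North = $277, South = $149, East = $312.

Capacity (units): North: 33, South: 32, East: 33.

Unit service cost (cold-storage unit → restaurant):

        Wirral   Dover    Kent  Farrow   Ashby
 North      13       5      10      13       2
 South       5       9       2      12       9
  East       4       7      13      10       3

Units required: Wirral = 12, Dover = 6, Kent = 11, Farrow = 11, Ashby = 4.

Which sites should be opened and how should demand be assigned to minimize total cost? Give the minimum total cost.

Minimum total cost: 689

Open {North, South}: Wirral→South 5·12=60, Dover→North 5·6=30, Kent→South 2·11=22, Farrow→North 13·11=143, Ashby→North 2·4=8.
Loads: North carries 21/33, South carries 23/32. Service 263; fixed 426; total 689.
Next best feasible plan costs 695.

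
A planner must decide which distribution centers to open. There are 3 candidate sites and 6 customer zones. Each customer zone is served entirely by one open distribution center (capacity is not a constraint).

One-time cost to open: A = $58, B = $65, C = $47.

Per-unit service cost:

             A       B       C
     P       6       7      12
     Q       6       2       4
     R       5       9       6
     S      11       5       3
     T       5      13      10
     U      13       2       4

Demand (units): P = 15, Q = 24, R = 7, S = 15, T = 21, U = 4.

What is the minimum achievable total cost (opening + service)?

For any fixed open set, each customer zone goes to its cheapest open site; total = fixed + service.
{A, B}: P→A 6·15=90, Q→B 2·24=48, R→A 5·7=35, S→B 5·15=75, T→A 5·21=105, U→B 2·4=8. Service 361; fixed 123; total 484.
{A, C}: service 387 + fixed 105 = 492
{A, B, C}: service 331 + fixed 170 = 501
{C}: service 589 + fixed 47 = 636
No other subset beats 484.

Minimum total cost: 484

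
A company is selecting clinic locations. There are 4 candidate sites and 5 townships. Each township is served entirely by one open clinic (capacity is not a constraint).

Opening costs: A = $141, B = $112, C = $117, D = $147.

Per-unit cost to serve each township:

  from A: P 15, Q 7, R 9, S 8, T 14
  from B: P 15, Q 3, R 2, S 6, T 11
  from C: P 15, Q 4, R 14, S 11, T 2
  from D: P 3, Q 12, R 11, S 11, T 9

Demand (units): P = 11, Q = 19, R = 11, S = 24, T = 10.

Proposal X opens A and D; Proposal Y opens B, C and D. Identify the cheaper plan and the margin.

Proposal Y is cheaper by 183.

Proposal X: {A, D}: P→D 3·11=33, Q→A 7·19=133, R→A 9·11=99, S→A 8·24=192, T→D 9·10=90. Service 547; fixed 288; total 835.
Proposal Y: {B, C, D}: P→D 3·11=33, Q→B 3·19=57, R→B 2·11=22, S→B 6·24=144, T→C 2·10=20. Service 276; fixed 376; total 652.
Difference: |835 − 652| = 183.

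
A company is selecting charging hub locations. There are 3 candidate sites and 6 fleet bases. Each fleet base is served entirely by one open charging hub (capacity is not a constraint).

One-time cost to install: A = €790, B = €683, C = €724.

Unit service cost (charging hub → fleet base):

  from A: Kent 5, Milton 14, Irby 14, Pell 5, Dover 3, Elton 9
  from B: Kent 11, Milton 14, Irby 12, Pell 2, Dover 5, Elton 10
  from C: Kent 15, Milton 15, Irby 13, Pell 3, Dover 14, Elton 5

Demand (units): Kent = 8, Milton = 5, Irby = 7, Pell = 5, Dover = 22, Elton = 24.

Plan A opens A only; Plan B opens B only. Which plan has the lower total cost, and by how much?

Plan A: {A}: Kent→A 5·8=40, Milton→A 14·5=70, Irby→A 14·7=98, Pell→A 5·5=25, Dover→A 3·22=66, Elton→A 9·24=216. Service 515; fixed 790; total 1305.
Plan B: {B}: Kent→B 11·8=88, Milton→B 14·5=70, Irby→B 12·7=84, Pell→B 2·5=10, Dover→B 5·22=110, Elton→B 10·24=240. Service 602; fixed 683; total 1285.
Difference: |1305 − 1285| = 20.

Plan B is cheaper by 20.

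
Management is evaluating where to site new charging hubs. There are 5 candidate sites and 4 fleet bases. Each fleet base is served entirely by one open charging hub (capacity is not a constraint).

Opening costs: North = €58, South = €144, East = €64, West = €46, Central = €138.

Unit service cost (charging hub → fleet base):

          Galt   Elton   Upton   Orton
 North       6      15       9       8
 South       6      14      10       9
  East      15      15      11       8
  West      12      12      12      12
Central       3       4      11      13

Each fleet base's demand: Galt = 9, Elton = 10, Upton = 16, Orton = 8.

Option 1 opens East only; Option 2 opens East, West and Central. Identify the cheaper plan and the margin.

Option 1: {East}: Galt→East 15·9=135, Elton→East 15·10=150, Upton→East 11·16=176, Orton→East 8·8=64. Service 525; fixed 64; total 589.
Option 2: {East, West, Central}: Galt→Central 3·9=27, Elton→Central 4·10=40, Upton→East 11·16=176, Orton→East 8·8=64. Service 307; fixed 248; total 555.
Difference: |589 − 555| = 34.

Option 2 is cheaper by 34.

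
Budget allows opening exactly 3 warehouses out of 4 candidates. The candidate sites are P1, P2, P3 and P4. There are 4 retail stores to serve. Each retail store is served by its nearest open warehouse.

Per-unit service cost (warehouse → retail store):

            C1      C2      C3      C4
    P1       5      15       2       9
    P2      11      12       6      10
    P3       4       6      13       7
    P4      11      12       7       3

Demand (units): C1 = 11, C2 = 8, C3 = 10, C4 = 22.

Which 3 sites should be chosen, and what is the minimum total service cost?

Choose P1, P3 and P4; total service cost 178.

With exactly 3 open, each retail store uses its cheapest among the chosen.
{P1, P3, P4}: C1→P3 4·11=44, C2→P3 6·8=48, C3→P1 2·10=20, C4→P4 3·22=66. Service cost 178.
{P2, P3, P4}: service cost 218
{P1, P2, P4}: service cost 237
Among all 4 size-3 choices, {P1, P3, P4} is lowest.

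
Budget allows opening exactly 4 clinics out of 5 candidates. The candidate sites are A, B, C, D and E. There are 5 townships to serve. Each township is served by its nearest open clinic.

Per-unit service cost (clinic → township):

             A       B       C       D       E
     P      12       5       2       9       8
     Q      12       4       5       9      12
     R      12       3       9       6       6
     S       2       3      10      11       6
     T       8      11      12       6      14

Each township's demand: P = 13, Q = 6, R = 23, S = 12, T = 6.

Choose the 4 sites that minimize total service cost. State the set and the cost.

Choose A, B, C and D; total service cost 179.

With exactly 4 open, each township uses its cheapest among the chosen.
{A, B, C, D}: P→C 2·13=26, Q→B 4·6=24, R→B 3·23=69, S→A 2·12=24, T→D 6·6=36. Service cost 179.
{A, B, C, E}: service cost 191
{B, C, D, E}: service cost 191
Among all 5 size-4 choices, {A, B, C, D} is lowest.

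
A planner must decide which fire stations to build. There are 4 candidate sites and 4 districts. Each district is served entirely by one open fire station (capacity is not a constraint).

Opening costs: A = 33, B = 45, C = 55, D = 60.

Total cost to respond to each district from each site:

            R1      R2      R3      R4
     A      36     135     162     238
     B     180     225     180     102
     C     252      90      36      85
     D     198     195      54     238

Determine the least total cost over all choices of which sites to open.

Minimum total cost: 335

For any fixed open set, each district goes to its cheapest open site; total = fixed + service.
{A, C}: R1→A 36, R2→C 90, R3→C 36, R4→C 85. Service 247; fixed 88; total 335.
{A, B, C}: R1→A 36, R2→C 90, R3→C 36, R4→C 85. Service 247; fixed 133; total 380.
{A, C, D}: R1→A 36, R2→C 90, R3→C 36, R4→C 85. Service 247; fixed 148; total 395.
{A, B, C, D}: R1→A 36, R2→C 90, R3→C 36, R4→C 85. Service 247; fixed 193; total 440.
No other subset beats 335.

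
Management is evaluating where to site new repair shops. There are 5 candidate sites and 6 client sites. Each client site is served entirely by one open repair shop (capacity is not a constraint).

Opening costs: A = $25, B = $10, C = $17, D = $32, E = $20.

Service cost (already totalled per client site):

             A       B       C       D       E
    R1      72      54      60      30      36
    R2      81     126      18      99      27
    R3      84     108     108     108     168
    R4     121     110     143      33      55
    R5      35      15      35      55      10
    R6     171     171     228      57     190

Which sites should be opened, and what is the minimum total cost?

Open D and E; minimum total cost 317.

For any fixed open set, each client site goes to its cheapest open site; total = fixed + service.
{D, E}: R1→D 30, R2→E 27, R3→D 108, R4→D 33, R5→E 10, R6→D 57. Service 265; fixed 52; total 317.
{A, D, E}: service 241 + fixed 77 = 318
{B, C, D}: R1→D 30, R2→C 18, R3→B 108, R4→D 33, R5→B 15, R6→D 57. Service 261; fixed 59; total 320.
{A, B, C, D, E}: service 232 + fixed 104 = 336
No other subset beats 317.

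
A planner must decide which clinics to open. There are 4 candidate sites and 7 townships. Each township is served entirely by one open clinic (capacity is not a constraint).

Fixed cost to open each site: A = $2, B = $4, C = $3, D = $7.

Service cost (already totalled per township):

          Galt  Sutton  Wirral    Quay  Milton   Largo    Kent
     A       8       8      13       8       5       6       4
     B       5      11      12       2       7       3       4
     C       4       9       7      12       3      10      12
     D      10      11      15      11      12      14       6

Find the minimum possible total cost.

For any fixed open set, each township goes to its cheapest open site; total = fixed + service.
{B, C}: Galt→C 4, Sutton→C 9, Wirral→C 7, Quay→B 2, Milton→C 3, Largo→B 3, Kent→B 4. Service 32; fixed 7; total 39.
{A, B, C}: Galt→C 4, Sutton→A 8, Wirral→C 7, Quay→B 2, Milton→C 3, Largo→B 3, Kent→A 4. Service 31; fixed 9; total 40.
{A, B}: service 39 + fixed 6 = 45
{A, B, C, D}: service 31 + fixed 16 = 47
(All 15 nonempty subsets were checked; B and C is lowest.)

Minimum total cost: 39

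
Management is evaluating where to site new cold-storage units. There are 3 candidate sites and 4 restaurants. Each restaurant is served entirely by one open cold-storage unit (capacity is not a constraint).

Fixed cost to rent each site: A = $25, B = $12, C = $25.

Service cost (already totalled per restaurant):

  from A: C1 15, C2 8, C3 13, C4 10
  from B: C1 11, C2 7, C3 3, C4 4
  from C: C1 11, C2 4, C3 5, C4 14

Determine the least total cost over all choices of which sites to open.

For any fixed open set, each restaurant goes to its cheapest open site; total = fixed + service.
{B}: C1→B 11, C2→B 7, C3→B 3, C4→B 4. Service 25; fixed 12; total 37.
{B, C}: C1→B 11, C2→C 4, C3→B 3, C4→B 4. Service 22; fixed 37; total 59.
{C}: C1→C 11, C2→C 4, C3→C 5, C4→C 14. Service 34; fixed 25; total 59.
{A, B, C}: service 22 + fixed 62 = 84
No other subset beats 37.

Minimum total cost: 37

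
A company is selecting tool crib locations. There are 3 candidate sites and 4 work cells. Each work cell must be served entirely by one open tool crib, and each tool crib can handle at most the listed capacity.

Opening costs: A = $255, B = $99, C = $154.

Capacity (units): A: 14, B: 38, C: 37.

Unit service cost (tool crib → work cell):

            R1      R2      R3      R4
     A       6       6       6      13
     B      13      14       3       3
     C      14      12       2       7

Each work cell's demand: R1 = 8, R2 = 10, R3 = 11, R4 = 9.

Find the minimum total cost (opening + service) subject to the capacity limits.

Minimum total cost: 403

Open {B}: R1→B 13·8=104, R2→B 14·10=140, R3→B 3·11=33, R4→B 3·9=27.
Loads: B carries 38/38. Service 304; fixed 99; total 403.
Next best feasible plan costs 526.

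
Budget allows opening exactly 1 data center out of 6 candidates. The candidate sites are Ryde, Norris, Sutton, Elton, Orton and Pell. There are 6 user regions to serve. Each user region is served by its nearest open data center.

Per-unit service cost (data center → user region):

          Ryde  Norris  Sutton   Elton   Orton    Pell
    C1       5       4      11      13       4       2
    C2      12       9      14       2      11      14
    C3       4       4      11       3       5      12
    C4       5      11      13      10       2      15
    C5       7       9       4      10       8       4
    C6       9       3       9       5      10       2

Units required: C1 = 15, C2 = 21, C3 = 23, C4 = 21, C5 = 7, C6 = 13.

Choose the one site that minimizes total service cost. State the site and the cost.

Choose Orton only; total service cost 634.

With exactly 1 open, each user region uses its cheapest among the chosen.
{Orton}: C1→Orton 4·15=60, C2→Orton 11·21=231, C3→Orton 5·23=115, C4→Orton 2·21=42, C5→Orton 8·7=56, C6→Orton 10·13=130. Service cost 634.
{Elton}: service cost 651
{Norris}: service cost 674
Among all 6 size-1 choices, {Orton} is lowest.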